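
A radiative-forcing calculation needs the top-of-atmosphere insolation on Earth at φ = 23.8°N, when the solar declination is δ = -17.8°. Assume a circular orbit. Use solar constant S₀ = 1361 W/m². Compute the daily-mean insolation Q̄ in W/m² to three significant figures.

Q̄ ≈ 297 W/m²

cos H₀ = −tan(+23.8°) tan(-17.800°) = 0.1416, H₀ = 1.4287 rad.
Bracket: H₀ sin φ sin δ + cos φ cos δ sin H₀ = 1.4287×0.40355×-0.30570 + 0.91496×0.95213×0.98992 = -0.176252 + 0.862380 = 0.686128.
Q̄ = (S₀/π) × [bracket] = (1361/π) × 0.686128 = 297.2 W/m².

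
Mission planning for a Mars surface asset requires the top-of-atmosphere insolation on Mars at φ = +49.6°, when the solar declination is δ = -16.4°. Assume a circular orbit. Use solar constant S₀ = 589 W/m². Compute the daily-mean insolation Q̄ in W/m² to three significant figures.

cos H₀ = −tan(+49.6°) tan(-16.400°) = 0.3458, H₀ = 1.2177 rad.
Bracket: H₀ sin φ sin δ + cos φ cos δ sin H₀ = 1.2177×0.76154×-0.28234 + 0.64812×0.95931×0.93830 = -0.261822 + 0.583386 = 0.321564.
Q̄ = (S₀/π) × [bracket] = (589/π) × 0.321564 = 60.29 W/m².

Q̄ ≈ 60.3 W/m²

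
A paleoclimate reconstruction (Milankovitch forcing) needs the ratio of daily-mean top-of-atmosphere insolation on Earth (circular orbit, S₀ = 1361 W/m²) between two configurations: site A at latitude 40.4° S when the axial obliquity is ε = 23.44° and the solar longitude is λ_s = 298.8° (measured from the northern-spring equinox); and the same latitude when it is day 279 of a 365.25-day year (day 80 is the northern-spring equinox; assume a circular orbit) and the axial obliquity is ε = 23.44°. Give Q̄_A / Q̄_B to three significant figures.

Q̄_A / Q̄_B ≈ 1.27

— Configuration A (φ=-40.4°):
Solar declination: sin δ = sin ε · sin λ_s = sin 23.44° × sin 298.8° = -0.34858, so δ = -20.401°.
cos H₀ = −tan(-40.4°) tan(-20.401°) = -0.3165, H₀ = 1.8929 rad.
Bracket: H₀ sin φ sin δ + cos φ cos δ sin H₀ = 1.8929×-0.64812×-0.34858 + 0.76154×0.93728×0.94859 = 0.427647 + 0.677081 = 1.104728.
Q̄ = (S₀/π) × [bracket] = (1361/π) × 1.104728 = 478.59 W/m².
— Configuration B (φ=-40.4°):
Solar longitude: λ_s = 360° × (279 − 80)/365.25 = 196.140°.
sin δ = sin 23.44° × sin 196.140° = -0.11058, so δ = -6.349°.
cos H₀ = −tan(-40.4°) tan(-6.349°) = -0.0947, H₀ = 1.6656 rad.
Bracket: H₀ sin φ sin δ + cos φ cos δ sin H₀ = 1.6656×-0.64812×-0.11058 + 0.76154×0.99387×0.99551 = 0.119372 + 0.753473 = 0.872845.
Q̄ = (S₀/π) × [bracket] = (1361/π) × 0.872845 = 378.13 W/m².
Ratio Q̄_A / Q̄_B = 478.59 / 378.13 = 1.266.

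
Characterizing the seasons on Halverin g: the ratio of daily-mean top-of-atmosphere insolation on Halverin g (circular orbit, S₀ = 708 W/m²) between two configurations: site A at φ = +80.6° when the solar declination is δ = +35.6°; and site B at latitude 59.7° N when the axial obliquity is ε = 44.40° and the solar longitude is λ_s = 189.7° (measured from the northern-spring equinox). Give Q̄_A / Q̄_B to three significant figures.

Q̄_A / Q̄_B ≈ 5.13

— Configuration A (φ=+80.6°):
cos H₀ = −tan(+80.6°) tan(+35.600°) = -4.3246 ≤ −1 ⇒ polar day, H₀ = π.
Bracket: H₀ sin φ sin δ + cos φ cos δ sin H₀ = 3.1416×0.98657×0.58212 + 0.16333×0.81310×0.00000 = 1.804228 + 0.000000 = 1.804228.
Q̄ = (S₀/π) × [bracket] = (708/π) × 1.804228 = 406.61 W/m².
— Configuration B (φ=+59.7°):
Solar declination: sin δ = sin ε · sin λ_s = sin 44.40° × sin 189.7° = -0.11789, so δ = -6.770°.
cos H₀ = −tan(+59.7°) tan(-6.770°) = 0.2032, H₀ = 1.3662 rad.
Bracket: H₀ sin φ sin δ + cos φ cos δ sin H₀ = 1.3662×0.86340×-0.11789 + 0.50453×0.99303×0.97915 = -0.139060 + 0.490567 = 0.351507.
Q̄ = (S₀/π) × [bracket] = (708/π) × 0.351507 = 79.217 W/m².
Ratio Q̄_A / Q̄_B = 406.61 / 79.217 = 5.133.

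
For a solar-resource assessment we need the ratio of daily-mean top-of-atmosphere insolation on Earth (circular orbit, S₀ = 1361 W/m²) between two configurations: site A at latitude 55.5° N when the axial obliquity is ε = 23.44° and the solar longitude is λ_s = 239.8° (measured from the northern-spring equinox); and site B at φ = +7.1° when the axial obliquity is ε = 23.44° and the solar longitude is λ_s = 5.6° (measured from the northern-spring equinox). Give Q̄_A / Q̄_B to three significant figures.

— Configuration A (φ=+55.5°):
Solar declination: sin δ = sin ε · sin λ_s = sin 23.44° × sin 239.8° = -0.34380, so δ = -20.108°.
cos H₀ = −tan(+55.5°) tan(-20.108°) = 0.5327, H₀ = 1.0090 rad.
Bracket: H₀ sin φ sin δ + cos φ cos δ sin H₀ = 1.0090×0.82413×-0.34380 + 0.56641×0.93904×0.84630 = -0.285886 + 0.450131 = 0.164245.
Q̄ = (S₀/π) × [bracket] = (1361/π) × 0.164245 = 71.154 W/m².
— Configuration B (φ=+7.1°):
Solar declination: sin δ = sin ε · sin λ_s = sin 23.44° × sin 5.6° = 0.03882, so δ = +2.225°.
cos H₀ = −tan(+7.1°) tan(+2.225°) = -0.0048, H₀ = 1.5756 rad.
Bracket: H₀ sin φ sin δ + cos φ cos δ sin H₀ = 1.5756×0.12360×0.03882 + 0.99233×0.99925×0.99999 = 0.007560 + 0.991576 = 0.999136.
Q̄ = (S₀/π) × [bracket] = (1361/π) × 0.999136 = 432.85 W/m².
Ratio Q̄_A / Q̄_B = 71.154 / 432.85 = 0.1644.

Q̄_A / Q̄_B ≈ 0.164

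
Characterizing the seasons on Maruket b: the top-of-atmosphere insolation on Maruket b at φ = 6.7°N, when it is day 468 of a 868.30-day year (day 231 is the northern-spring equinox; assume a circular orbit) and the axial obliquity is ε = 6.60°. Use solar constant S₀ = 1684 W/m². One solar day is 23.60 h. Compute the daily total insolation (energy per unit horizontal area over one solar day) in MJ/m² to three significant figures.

Solar longitude: λ_s = 360° × (468 − 231)/868.30 = 98.261°.
sin δ = sin 6.60° × sin 98.261° = 0.11374, so δ = +6.531°.
cos H₀ = −tan(+6.7°) tan(+6.531°) = -0.0134, H₀ = 1.5842 rad.
Bracket: H₀ sin φ sin δ + cos φ cos δ sin H₀ = 1.5842×0.11667×0.11374 + 0.99317×0.99351×0.99991 = 0.021022 + 0.986636 = 1.007658.
Q̄ = (S₀/π) × [bracket] = (1684/π) × 1.007658 = 540.14 W/m².
Daily total = Q̄ × 23.60 h × 3600 s/h = 540.14 × 23.60 × 3600 / 10⁶ = 45.89 MJ/m².

45.9 MJ/m²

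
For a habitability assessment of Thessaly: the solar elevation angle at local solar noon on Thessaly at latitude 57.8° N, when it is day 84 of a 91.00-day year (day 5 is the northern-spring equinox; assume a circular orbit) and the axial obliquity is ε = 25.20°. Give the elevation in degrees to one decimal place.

13.9°

Solar longitude: L_s = 360° × (84 − 5)/91.00 = 312.527°.
sin δ = sin 25.20° × sin 312.527° = -0.31378, so δ = -18.287°.
At local noon the hour angle is zero, so the zenith angle equals |ϕ − δ| = |+57.8° − (-18.287°)| = 76.087°.
Elevation = 90° − 76.087° = 13.9°.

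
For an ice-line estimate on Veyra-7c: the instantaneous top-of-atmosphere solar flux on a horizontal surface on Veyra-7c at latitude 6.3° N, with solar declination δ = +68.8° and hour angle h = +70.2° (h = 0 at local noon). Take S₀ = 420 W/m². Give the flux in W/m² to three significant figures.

94.1 W/m²

cos θ_z = sin φ sin δ + cos φ cos δ cos h = 0.102308 + 0.121756 = 0.224064.
Flux = S₀ · cos θ_z = 420 × 0.224064 = 94.11 W/m².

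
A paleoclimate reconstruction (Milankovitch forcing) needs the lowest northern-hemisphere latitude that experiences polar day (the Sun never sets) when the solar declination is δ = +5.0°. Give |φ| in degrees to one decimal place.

Polar day requires cos H₀ = −tan φ tan δ ≤ −1, i.e. tan φ tan δ ≥ 1.
The boundary is |tan φ| · |tan δ| = 1, so |φ| = 90° − |δ| = 90° − 5.0° = 85.0° in the northern hemisphere.

|φ| = 85.0°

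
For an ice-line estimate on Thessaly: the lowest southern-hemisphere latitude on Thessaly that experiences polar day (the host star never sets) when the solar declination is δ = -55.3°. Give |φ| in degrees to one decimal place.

|φ| = 34.7°

Polar day requires cos H₀ = −tan φ tan δ ≤ −1, i.e. tan φ tan δ ≥ 1.
The boundary is |tan φ| · |tan δ| = 1, so |φ| = 90° − |δ| = 90° − 55.3° = 34.7° in the southern hemisphere.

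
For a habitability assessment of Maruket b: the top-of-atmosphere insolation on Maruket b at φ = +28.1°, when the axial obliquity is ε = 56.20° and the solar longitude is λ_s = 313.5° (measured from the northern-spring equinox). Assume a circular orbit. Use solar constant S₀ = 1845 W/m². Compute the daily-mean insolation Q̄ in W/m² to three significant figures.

Solar declination: sin δ = sin ε · sin λ_s = sin 56.20° × sin 313.5° = -0.60277, so δ = -37.069°.
cos H₀ = −tan(+28.1°) tan(-37.069°) = 0.4034, H₀ = 1.1556 rad.
Bracket: H₀ sin φ sin δ + cos φ cos δ sin H₀ = 1.1556×0.47101×-0.60277 + 0.88213×0.79791×0.91504 = -0.328087 + 0.644060 = 0.315973.
Q̄ = (S₀/π) × [bracket] = (1845/π) × 0.315973 = 185.6 W/m².

Q̄ ≈ 186 W/m²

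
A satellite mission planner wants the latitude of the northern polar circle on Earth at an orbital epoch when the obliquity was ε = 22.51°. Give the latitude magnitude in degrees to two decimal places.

67.49°

The polar circle is the lowest latitude that experiences at least one full rotation of continuous daylight at the northern-summer solstice; it lies at |φ| = 90° − ε = 90° − 22.51° = 67.49°.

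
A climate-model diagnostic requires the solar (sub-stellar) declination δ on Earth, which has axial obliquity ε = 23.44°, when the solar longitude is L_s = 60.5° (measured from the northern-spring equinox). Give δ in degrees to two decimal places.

sin δ = sin ε · sin L_s = sin 23.44° × sin 60.5° = 0.346217.
δ = arcsin(0.346217) = +20.26°.

δ = +20.26°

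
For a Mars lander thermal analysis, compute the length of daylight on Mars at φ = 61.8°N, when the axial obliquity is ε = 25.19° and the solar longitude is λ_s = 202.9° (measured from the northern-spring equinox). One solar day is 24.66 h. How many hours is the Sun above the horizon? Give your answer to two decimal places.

9.83 h

Solar declination: sin δ = sin ε · sin λ_s = sin 25.19° × sin 202.9° = -0.16562, so δ = -9.533°.
cos H₀ = −tan φ · tan δ = −tan(+61.8°) × tan(-9.533°) = 0.3132, so H₀ = 1.2522 rad = 71.75°.
Daylight = 2H₀/(2π) × 24.66 h = (1.2522/π) × 24.66 = 9.83 h.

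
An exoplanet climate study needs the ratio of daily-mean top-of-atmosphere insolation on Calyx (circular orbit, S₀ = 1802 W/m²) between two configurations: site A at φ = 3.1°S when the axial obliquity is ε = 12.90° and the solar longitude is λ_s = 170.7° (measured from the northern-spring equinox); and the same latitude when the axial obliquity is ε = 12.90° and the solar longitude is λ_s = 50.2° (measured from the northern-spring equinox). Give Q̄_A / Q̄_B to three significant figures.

— Configuration A (φ=-3.1°):
Solar declination: sin δ = sin ε · sin λ_s = sin 12.90° × sin 170.7° = 0.03608, so δ = +2.068°.
cos H₀ = −tan(-3.1°) tan(+2.068°) = 0.0020, H₀ = 1.5688 rad.
Bracket: H₀ sin φ sin δ + cos φ cos δ sin H₀ = 1.5688×-0.05408×0.03608 + 0.99854×0.99935×1.00000 = -0.003061 + 0.997891 = 0.994830.
Q̄ = (S₀/π) × [bracket] = (1802/π) × 0.994830 = 570.63 W/m².
— Configuration B (φ=-3.1°):
Solar declination: sin δ = sin ε · sin λ_s = sin 12.90° × sin 50.2° = 0.17152, so δ = +9.876°.
cos H₀ = −tan(-3.1°) tan(+9.876°) = 0.0094, H₀ = 1.5614 rad.
Bracket: H₀ sin φ sin δ + cos φ cos δ sin H₀ = 1.5614×-0.05408×0.17152 + 0.99854×0.98518×0.99996 = -0.014483 + 0.983702 = 0.969219.
Q̄ = (S₀/π) × [bracket] = (1802/π) × 0.969219 = 555.94 W/m².
Ratio Q̄_A / Q̄_B = 570.63 / 555.94 = 1.026.

Q̄_A / Q̄_B ≈ 1.03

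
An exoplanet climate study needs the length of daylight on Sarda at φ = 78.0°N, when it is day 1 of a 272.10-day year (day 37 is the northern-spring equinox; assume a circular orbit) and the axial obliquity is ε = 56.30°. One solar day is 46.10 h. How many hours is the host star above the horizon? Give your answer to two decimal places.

0.00 h

Solar longitude: λ_s = 360° × (1 − 37)/272.10 = -47.630°, i.e. -47.630° + 360° = 312.370°.
sin δ = sin 56.30° × sin 312.370° = -0.61465, so δ = -37.927°.
cos H₀ = −tan φ · tan δ = 3.6660 ≥ 1, so the host star never rises (polar night) and H₀ = 0.
Daylight = 2H₀/(2π) × 46.10 h = (0.0000/π) × 46.10 = 0.00 h.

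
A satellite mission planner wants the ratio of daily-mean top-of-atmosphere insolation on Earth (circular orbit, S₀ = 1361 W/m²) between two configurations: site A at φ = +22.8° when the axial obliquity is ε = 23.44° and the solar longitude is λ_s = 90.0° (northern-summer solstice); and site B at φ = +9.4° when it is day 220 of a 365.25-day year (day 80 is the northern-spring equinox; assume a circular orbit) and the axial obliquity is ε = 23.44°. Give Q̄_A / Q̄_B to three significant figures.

Q̄_A / Q̄_B ≈ 1.08

— Configuration A (φ=+22.8°):
Solar declination: sin δ = sin ε · sin λ_s = sin 23.44° × sin 90.0° = 0.39779, so δ = +23.440°.
cos H₀ = −tan(+22.8°) tan(+23.440°) = -0.1823, H₀ = 1.7541 rad.
Bracket: H₀ sin φ sin δ + cos φ cos δ sin H₀ = 1.7541×0.38752×0.39779 + 0.92186×0.91748×0.98325 = 0.270397 + 0.831621 = 1.102018.
Q̄ = (S₀/π) × [bracket] = (1361/π) × 1.102018 = 477.42 W/m².
— Configuration B (φ=+9.4°):
Solar longitude: λ_s = 360° × (220 − 80)/365.25 = 137.988°.
sin δ = sin 23.44° × sin 137.988° = 0.26624, so δ = +15.440°.
cos H₀ = −tan(+9.4°) tan(+15.440°) = -0.0457, H₀ = 1.6165 rad.
Bracket: H₀ sin φ sin δ + cos φ cos δ sin H₀ = 1.6165×0.16333×0.26624 + 0.98657×0.96391×0.99895 = 0.070293 + 0.949966 = 1.020259.
Q̄ = (S₀/π) × [bracket] = (1361/π) × 1.020259 = 442.00 W/m².
Ratio Q̄_A / Q̄_B = 477.42 / 442.00 = 1.080.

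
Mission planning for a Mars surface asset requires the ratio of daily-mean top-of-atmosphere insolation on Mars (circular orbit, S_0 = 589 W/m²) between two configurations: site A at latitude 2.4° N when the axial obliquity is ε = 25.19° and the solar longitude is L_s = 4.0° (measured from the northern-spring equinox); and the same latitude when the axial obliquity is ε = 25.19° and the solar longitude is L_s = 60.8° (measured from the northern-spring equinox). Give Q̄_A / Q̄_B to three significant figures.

— Configuration A (ϕ=+2.4°):
Solar declination: sin δ = sin ε · sin L_s = sin 25.19° × sin 4.0° = 0.02969, so δ = +1.701°.
cos h₀ = −tan(+2.4°) tan(+1.701°) = -0.0012, h₀ = 1.5720 rad.
Bracket: h₀ sin ϕ sin δ + cos ϕ cos δ sin h₀ = 1.5720×0.04188×0.02969 + 0.99912×0.99956×1.00000 = 0.001955 + 0.998680 = 1.000635.
Q̄ = (S_0/π) × [bracket] = (589/π) × 1.000635 = 187.60 W/m².
— Configuration B (ϕ=+2.4°):
Solar declination: sin δ = sin ε · sin L_s = sin 25.19° × sin 60.8° = 0.37153, so δ = +21.810°.
cos h₀ = −tan(+2.4°) tan(+21.810°) = -0.0168, h₀ = 1.5876 rad.
Bracket: h₀ sin ϕ sin δ + cos ϕ cos δ sin h₀ = 1.5876×0.04188×0.37153 + 0.99912×0.92842×0.99986 = 0.024703 + 0.927473 = 0.952176.
Q̄ = (S_0/π) × [bracket] = (589/π) × 0.952176 = 178.52 W/m².
Ratio Q̄_A / Q̄_B = 187.60 / 178.52 = 1.051.

Q̄_A / Q̄_B ≈ 1.05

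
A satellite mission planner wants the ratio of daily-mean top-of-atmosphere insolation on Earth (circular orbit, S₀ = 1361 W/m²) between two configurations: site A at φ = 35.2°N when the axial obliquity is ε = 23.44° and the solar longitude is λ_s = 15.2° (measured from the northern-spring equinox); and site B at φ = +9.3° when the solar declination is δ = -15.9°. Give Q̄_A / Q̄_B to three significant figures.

— Configuration A (φ=+35.2°):
Solar declination: sin δ = sin ε · sin λ_s = sin 23.44° × sin 15.2° = 0.10430, so δ = +5.987°.
cos H₀ = −tan(+35.2°) tan(+5.987°) = -0.0740, H₀ = 1.6448 rad.
Bracket: H₀ sin φ sin δ + cos φ cos δ sin H₀ = 1.6448×0.57643×0.10430 + 0.81714×0.99455×0.99726 = 0.098888 + 0.810460 = 0.909348.
Q̄ = (S₀/π) × [bracket] = (1361/π) × 0.909348 = 393.95 W/m².
— Configuration B (φ=+9.3°):
cos H₀ = −tan(+9.3°) tan(-15.900°) = 0.0466, H₀ = 1.5241 rad.
Bracket: H₀ sin φ sin δ + cos φ cos δ sin H₀ = 1.5241×0.16160×-0.27396 + 0.98686×0.96174×0.99891 = -0.067475 + 0.948068 = 0.880593.
Q̄ = (S₀/π) × [bracket] = (1361/π) × 0.880593 = 381.49 W/m².
Ratio Q̄_A / Q̄_B = 393.95 / 381.49 = 1.033.

Q̄_A / Q̄_B ≈ 1.03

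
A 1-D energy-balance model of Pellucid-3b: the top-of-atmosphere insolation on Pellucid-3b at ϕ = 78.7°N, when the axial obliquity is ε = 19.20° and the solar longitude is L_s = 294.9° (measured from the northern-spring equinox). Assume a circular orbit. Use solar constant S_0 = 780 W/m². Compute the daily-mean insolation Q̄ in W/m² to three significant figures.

Solar declination: sin δ = sin ε · sin L_s = sin 19.20° × sin 294.9° = -0.29830, so δ = -17.355°.
cos h₀ = −tan(+78.7°) tan(-17.355°) = 1.5640 ≥ 1 ⇒ polar night, h₀ = 0 and Q̄ = 0.

Q̄ ≈ 0.00 W/m²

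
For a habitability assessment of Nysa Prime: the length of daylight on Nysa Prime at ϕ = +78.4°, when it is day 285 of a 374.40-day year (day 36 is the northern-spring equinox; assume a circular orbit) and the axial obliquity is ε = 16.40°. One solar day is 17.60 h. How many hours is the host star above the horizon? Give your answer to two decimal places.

0.00 h

Solar longitude: L_s = 360° × (285 − 36)/374.40 = 239.423°.
sin δ = sin 16.40° × sin 239.423° = -0.24308, so δ = -14.068°.
cos h₀ = −tan ϕ · tan δ = 1.2208 ≥ 1, so the host star never rises (polar night) and h₀ = 0.
Daylight = 2h₀/(2π) × 17.60 h = (0.0000/π) × 17.60 = 0.00 h.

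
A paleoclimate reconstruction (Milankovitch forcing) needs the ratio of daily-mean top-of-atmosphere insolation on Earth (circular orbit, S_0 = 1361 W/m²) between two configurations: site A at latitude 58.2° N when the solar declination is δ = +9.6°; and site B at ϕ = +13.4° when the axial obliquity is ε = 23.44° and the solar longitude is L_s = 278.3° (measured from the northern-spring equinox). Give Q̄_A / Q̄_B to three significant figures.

— Configuration A (ϕ=+58.2°):
cos h₀ = −tan(+58.2°) tan(+9.600°) = -0.2728, h₀ = 1.8471 rad.
Bracket: h₀ sin ϕ sin δ + cos ϕ cos δ sin h₀ = 1.8471×0.84989×0.16677 + 0.52696×0.98600×0.96207 = 0.261801 + 0.499875 = 0.761676.
Q̄ = (S_0/π) × [bracket] = (1361/π) × 0.761676 = 329.97 W/m².
— Configuration B (ϕ=+13.4°):
Solar declination: sin δ = sin ε · sin L_s = sin 23.44° × sin 278.3° = -0.39362, so δ = -23.180°.
cos h₀ = −tan(+13.4°) tan(-23.180°) = 0.1020, h₀ = 1.4686 rad.
Bracket: h₀ sin ϕ sin δ + cos ϕ cos δ sin h₀ = 1.4686×0.23175×-0.39362 + 0.97278×0.91927×0.99478 = -0.133968 + 0.889579 = 0.755611.
Q̄ = (S_0/π) × [bracket] = (1361/π) × 0.755611 = 327.35 W/m².
Ratio Q̄_A / Q̄_B = 329.97 / 327.35 = 1.008.

Q̄_A / Q̄_B ≈ 1.01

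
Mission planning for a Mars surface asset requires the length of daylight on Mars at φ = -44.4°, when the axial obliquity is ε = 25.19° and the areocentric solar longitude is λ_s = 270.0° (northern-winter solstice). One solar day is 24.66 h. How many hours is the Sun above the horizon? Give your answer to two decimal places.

sin δ = sin 25.19° × sin 270.0° = -0.42562, so δ = -25.190°.
cos H₀ = −tan φ · tan δ = −tan(-44.4°) × tan(-25.190°) = -0.4606, so H₀ = 2.0495 rad = 117.43°.
Daylight = 2H₀/(2π) × 24.66 h = (2.0495/π) × 24.66 = 16.09 h.

16.09 h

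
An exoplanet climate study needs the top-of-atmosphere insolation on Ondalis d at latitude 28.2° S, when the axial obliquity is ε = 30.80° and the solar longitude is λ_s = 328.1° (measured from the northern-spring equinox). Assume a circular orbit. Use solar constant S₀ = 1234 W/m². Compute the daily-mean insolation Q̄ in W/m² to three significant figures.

Q̄ ≈ 416 W/m²

Solar declination: sin δ = sin ε · sin λ_s = sin 30.80° × sin 328.1° = -0.27058, so δ = -15.699°.
cos H₀ = −tan(-28.2°) tan(-15.699°) = -0.1507, H₀ = 1.7221 rad.
Bracket: H₀ sin φ sin δ + cos φ cos δ sin H₀ = 1.7221×-0.47255×-0.27058 + 0.88130×0.96270×0.98858 = 0.220192 + 0.838738 = 1.058930.
Q̄ = (S₀/π) × [bracket] = (1234/π) × 1.058930 = 415.9 W/m².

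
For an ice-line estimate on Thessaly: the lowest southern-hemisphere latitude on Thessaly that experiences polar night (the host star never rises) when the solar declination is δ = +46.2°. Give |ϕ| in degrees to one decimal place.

Polar night requires cos h₀ = −tan ϕ tan δ ≥ 1, i.e. tan ϕ tan δ ≤ −1.
The boundary is |tan ϕ| · |tan δ| = 1, so |ϕ| = 90° − |δ| = 90° − 46.2° = 43.8° in the southern hemisphere.

|ϕ| = 43.8°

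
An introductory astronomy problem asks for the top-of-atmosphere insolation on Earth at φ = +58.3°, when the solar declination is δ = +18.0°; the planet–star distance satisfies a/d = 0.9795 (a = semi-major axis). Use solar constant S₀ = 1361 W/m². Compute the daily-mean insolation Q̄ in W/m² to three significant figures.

cos H₀ = −tan(+58.3°) tan(+18.000°) = -0.5261, H₀ = 2.1248 rad.
Bracket: H₀ sin φ sin δ + cos φ cos δ sin H₀ = 2.1248×0.85081×0.30902 + 0.52547×0.95106×0.85043 = 0.558647 + 0.425005 = 0.983652.
Inverse-square distance factor (a/d)² = 0.9795² = 0.959420.
Q̄ = (S₀/π) × 0.959420 × [bracket] = (1361/π) × 0.959420 × 0.983652 = 408.8 W/m².

Q̄ ≈ 409 W/m²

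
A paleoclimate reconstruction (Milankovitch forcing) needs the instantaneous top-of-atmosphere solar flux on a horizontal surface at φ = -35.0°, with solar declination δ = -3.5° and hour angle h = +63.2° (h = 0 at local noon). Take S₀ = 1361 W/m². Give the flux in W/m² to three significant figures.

549 W/m²

cos θ_z = sin φ sin δ + cos φ cos δ cos h = 0.035016 + 0.368648 = 0.403664.
Flux = S₀ · cos θ_z = 1361 × 0.403664 = 549.4 W/m².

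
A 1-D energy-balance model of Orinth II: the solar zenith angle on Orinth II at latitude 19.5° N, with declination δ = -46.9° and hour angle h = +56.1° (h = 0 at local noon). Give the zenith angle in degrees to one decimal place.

θ_z = 83.4°

cos θ_z = sin φ sin δ + cos φ cos δ cos h = -0.243733 + 0.359234 = 0.115501.
θ_z = arccos(0.115501) = 83.4°.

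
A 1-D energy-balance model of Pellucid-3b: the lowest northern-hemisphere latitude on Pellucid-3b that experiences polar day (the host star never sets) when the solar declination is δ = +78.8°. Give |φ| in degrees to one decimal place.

Polar day requires cos H₀ = −tan φ tan δ ≤ −1, i.e. tan φ tan δ ≥ 1.
The boundary is |tan φ| · |tan δ| = 1, so |φ| = 90° − |δ| = 90° − 78.8° = 11.2° in the northern hemisphere.

|φ| = 11.2°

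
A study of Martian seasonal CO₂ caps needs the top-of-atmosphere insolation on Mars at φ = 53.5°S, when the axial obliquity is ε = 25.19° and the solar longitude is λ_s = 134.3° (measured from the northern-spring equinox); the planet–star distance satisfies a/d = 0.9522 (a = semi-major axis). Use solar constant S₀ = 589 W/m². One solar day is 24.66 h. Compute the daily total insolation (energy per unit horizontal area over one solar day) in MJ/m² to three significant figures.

Solar declination: sin δ = sin ε · sin λ_s = sin 25.19° × sin 134.3° = 0.30461, so δ = +17.735°.
cos H₀ = −tan(-53.5°) tan(+17.735°) = 0.4322, H₀ = 1.1239 rad.
Bracket: H₀ sin φ sin δ + cos φ cos δ sin H₀ = 1.1239×-0.80386×0.30461 + 0.59482×0.95248×0.90178 = -0.275202 + 0.510907 = 0.235705.
Inverse-square distance factor (a/d)² = 0.9522² = 0.906685.
Q̄ = (S₀/π) × 0.906685 × [bracket] = (589/π) × 0.906685 × 0.235705 = 40.067 W/m².
Daily total = Q̄ × 24.66 h × 3600 s/h = 40.067 × 24.66 × 3600 / 10⁶ = 3.557 MJ/m².

3.56 MJ/m²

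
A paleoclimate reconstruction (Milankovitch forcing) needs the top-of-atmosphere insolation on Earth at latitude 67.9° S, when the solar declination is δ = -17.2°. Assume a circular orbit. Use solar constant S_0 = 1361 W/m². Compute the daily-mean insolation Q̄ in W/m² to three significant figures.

Q̄ ≈ 390 W/m²

cos h₀ = −tan(-67.9°) tan(-17.200°) = -0.7623, h₀ = 2.4377 rad.
Bracket: h₀ sin ϕ sin δ + cos ϕ cos δ sin h₀ = 2.4377×-0.92653×-0.29571 + 0.37622×0.95528×0.64718 = 0.667891 + 0.232594 = 0.900485.
Q̄ = (S_0/π) × [bracket] = (1361/π) × 0.900485 = 390.1 W/m².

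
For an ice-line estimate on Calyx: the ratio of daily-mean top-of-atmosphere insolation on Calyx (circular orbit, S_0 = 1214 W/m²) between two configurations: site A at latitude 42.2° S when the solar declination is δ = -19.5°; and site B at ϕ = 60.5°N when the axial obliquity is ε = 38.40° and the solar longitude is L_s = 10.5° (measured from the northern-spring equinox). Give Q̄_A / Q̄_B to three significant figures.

— Configuration A (ϕ=-42.2°):
cos h₀ = −tan(-42.2°) tan(-19.500°) = -0.3211, h₀ = 1.8977 rad.
Bracket: h₀ sin ϕ sin δ + cos ϕ cos δ sin h₀ = 1.8977×-0.67172×-0.33381 + 0.74080×0.94264×0.94705 = 0.425515 + 0.661332 = 1.086847.
Q̄ = (S_0/π) × [bracket] = (1214/π) × 1.086847 = 419.99 W/m².
— Configuration B (ϕ=+60.5°):
Solar declination: sin δ = sin ε · sin L_s = sin 38.40° × sin 10.5° = 0.11320, so δ = +6.500°.
cos h₀ = −tan(+60.5°) tan(+6.500°) = -0.2014, h₀ = 1.7735 rad.
Bracket: h₀ sin ϕ sin δ + cos ϕ cos δ sin h₀ = 1.7735×0.87036×0.11320 + 0.49242×0.99357×0.97952 = 0.174734 + 0.479234 = 0.653968.
Q̄ = (S_0/π) × [bracket] = (1214/π) × 0.653968 = 252.71 W/m².
Ratio Q̄_A / Q̄_B = 419.99 / 252.71 = 1.662.

Q̄_A / Q̄_B ≈ 1.66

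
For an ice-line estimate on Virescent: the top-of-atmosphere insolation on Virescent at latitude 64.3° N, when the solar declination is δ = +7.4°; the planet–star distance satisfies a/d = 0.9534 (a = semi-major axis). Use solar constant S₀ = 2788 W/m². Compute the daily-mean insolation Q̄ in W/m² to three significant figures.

cos H₀ = −tan(+64.3°) tan(+7.400°) = -0.2699, H₀ = 1.8440 rad.
Bracket: H₀ sin φ sin δ + cos φ cos δ sin H₀ = 1.8440×0.90108×0.12880 + 0.43366×0.99167×0.96290 = 0.214013 + 0.414093 = 0.628106.
Inverse-square distance factor (a/d)² = 0.9534² = 0.908972.
Q̄ = (S₀/π) × 0.908972 × [bracket] = (2788/π) × 0.908972 × 0.628106 = 506.7 W/m².

Q̄ ≈ 507 W/m²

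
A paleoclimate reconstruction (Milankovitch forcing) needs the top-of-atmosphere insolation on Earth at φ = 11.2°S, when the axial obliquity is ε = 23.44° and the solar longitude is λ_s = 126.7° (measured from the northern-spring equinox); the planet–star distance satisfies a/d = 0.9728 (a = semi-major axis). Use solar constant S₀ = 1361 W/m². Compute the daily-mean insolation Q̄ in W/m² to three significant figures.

Q̄ ≈ 342 W/m²

Solar declination: sin δ = sin ε · sin λ_s = sin 23.44° × sin 126.7° = 0.31894, so δ = +18.599°.
cos H₀ = −tan(-11.2°) tan(+18.599°) = 0.0666, H₀ = 1.5041 rad.
Bracket: H₀ sin φ sin δ + cos φ cos δ sin H₀ = 1.5041×-0.19423×0.31894 + 0.98096×0.94778×0.99778 = -0.093176 + 0.927670 = 0.834494.
Inverse-square distance factor (a/d)² = 0.9728² = 0.946340.
Q̄ = (S₀/π) × 0.946340 × [bracket] = (1361/π) × 0.946340 × 0.834494 = 342.1 W/m².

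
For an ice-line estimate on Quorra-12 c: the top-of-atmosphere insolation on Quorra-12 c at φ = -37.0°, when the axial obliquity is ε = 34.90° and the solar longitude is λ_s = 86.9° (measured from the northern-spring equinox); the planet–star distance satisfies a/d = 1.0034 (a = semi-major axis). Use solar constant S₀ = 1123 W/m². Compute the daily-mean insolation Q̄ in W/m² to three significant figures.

Q̄ ≈ 74.8 W/m²

Solar declination: sin δ = sin ε · sin λ_s = sin 34.90° × sin 86.9° = 0.57131, so δ = +34.842°.
cos H₀ = −tan(-37.0°) tan(+34.842°) = 0.5245, H₀ = 1.0186 rad.
Bracket: H₀ sin φ sin δ + cos φ cos δ sin H₀ = 1.0186×-0.60182×0.57131 + 0.79864×0.82074×0.85138 = -0.350221 + 0.558059 = 0.207838.
Inverse-square distance factor (a/d)² = 1.0034² = 1.006812.
Q̄ = (S₀/π) × 1.006812 × [bracket] = (1123/π) × 1.006812 × 0.207838 = 74.80 W/m².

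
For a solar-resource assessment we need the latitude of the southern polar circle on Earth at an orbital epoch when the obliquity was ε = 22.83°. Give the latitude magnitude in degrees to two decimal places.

The polar circle is the lowest latitude that experiences at least one full rotation of continuous darkness at the northern-summer solstice; it lies at |ϕ| = 90° − ε = 90° − 22.83° = 67.17°.

67.17°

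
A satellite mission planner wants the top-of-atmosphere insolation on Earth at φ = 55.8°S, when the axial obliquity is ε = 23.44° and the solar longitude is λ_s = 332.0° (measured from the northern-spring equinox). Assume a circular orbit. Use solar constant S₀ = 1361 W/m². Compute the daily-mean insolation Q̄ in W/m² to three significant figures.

Q̄ ≈ 354 W/m²

Solar declination: sin δ = sin ε · sin λ_s = sin 23.44° × sin 332.0° = -0.18675, so δ = -10.763°.
cos H₀ = −tan(-55.8°) tan(-10.763°) = -0.2797, H₀ = 1.8543 rad.
Bracket: H₀ sin φ sin δ + cos φ cos δ sin H₀ = 1.8543×-0.82708×-0.18675 + 0.56208×0.98241×0.96008 = 0.286410 + 0.530149 = 0.816559.
Q̄ = (S₀/π) × [bracket] = (1361/π) × 0.816559 = 353.7 W/m².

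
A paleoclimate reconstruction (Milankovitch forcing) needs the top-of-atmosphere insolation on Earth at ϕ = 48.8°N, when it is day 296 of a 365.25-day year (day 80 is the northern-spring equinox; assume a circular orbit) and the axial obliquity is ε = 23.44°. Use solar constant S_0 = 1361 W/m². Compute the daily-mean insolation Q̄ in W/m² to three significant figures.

Q̄ ≈ 177 W/m²

Solar longitude: L_s = 360° × (296 − 80)/365.25 = 212.895°.
sin δ = sin 23.44° × sin 212.895° = -0.21604, so δ = -12.477°.
cos h₀ = −tan(+48.8°) tan(-12.477°) = 0.2528, h₀ = 1.3153 rad.
Bracket: h₀ sin ϕ sin δ + cos ϕ cos δ sin h₀ = 1.3153×0.75241×-0.21604 + 0.65869×0.97638×0.96753 = -0.213803 + 0.622249 = 0.408446.
Q̄ = (S_0/π) × [bracket] = (1361/π) × 0.408446 = 176.9 W/m².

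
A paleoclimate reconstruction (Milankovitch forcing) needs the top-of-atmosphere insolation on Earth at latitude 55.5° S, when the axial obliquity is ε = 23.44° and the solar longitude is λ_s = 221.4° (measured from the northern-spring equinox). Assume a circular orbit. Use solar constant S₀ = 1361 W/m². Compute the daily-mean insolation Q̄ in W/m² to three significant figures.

Solar declination: sin δ = sin ε · sin λ_s = sin 23.44° × sin 221.4° = -0.26306, so δ = -15.252°.
cos H₀ = −tan(-55.5°) tan(-15.252°) = -0.3967, H₀ = 1.9787 rad.
Bracket: H₀ sin φ sin δ + cos φ cos δ sin H₀ = 1.9787×-0.82413×-0.26306 + 0.56641×0.96478×0.91793 = 0.428974 + 0.501613 = 0.930587.
Q̄ = (S₀/π) × [bracket] = (1361/π) × 0.930587 = 403.1 W/m².

Q̄ ≈ 403 W/m²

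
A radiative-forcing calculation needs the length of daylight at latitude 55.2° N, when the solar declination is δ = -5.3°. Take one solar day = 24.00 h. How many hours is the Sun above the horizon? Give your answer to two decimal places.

10.98 h

cos H₀ = −tan φ · tan δ = −tan(+55.2°) × tan(-5.300°) = 0.1335, so H₀ = 1.4369 rad = 82.33°.
Daylight = 2H₀/(2π) × 24.00 h = (1.4369/π) × 24.00 = 10.98 h.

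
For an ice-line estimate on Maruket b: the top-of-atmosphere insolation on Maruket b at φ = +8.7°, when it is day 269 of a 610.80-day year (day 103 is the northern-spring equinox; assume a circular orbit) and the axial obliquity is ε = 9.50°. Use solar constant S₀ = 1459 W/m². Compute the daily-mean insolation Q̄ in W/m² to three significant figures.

Q̄ ≈ 471 W/m²

Solar longitude: λ_s = 360° × (269 − 103)/610.80 = 97.839°.
sin δ = sin 9.50° × sin 97.839° = 0.16351, so δ = +9.410°.
cos H₀ = −tan(+8.7°) tan(+9.410°) = -0.0254, H₀ = 1.5962 rad.
Bracket: H₀ sin φ sin δ + cos φ cos δ sin H₀ = 1.5962×0.15126×0.16351 + 0.98849×0.98654×0.99968 = 0.039478 + 0.974873 = 1.014351.
Q̄ = (S₀/π) × [bracket] = (1459/π) × 1.014351 = 471.1 W/m².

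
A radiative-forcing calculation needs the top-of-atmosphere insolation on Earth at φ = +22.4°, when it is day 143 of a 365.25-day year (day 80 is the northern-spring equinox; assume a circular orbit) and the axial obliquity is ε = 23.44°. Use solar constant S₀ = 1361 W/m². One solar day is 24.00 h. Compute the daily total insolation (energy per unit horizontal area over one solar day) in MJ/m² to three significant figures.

Solar longitude: λ_s = 360° × (143 − 80)/365.25 = 62.094°.
sin δ = sin 23.44° × sin 62.094° = 0.35153, so δ = +20.581°.
cos H₀ = −tan(+22.4°) tan(+20.581°) = -0.1548, H₀ = 1.7262 rad.
Bracket: H₀ sin φ sin δ + cos φ cos δ sin H₀ = 1.7262×0.38107×0.35153 + 0.92455×0.93618×0.98795 = 0.231238 + 0.855115 = 1.086353.
Q̄ = (S₀/π) × [bracket] = (1361/π) × 1.086353 = 470.63 W/m².
Daily total = Q̄ × 24.00 h × 3600 s/h = 470.63 × 24.00 × 3600 / 10⁶ = 40.66 MJ/m².

40.7 MJ/m²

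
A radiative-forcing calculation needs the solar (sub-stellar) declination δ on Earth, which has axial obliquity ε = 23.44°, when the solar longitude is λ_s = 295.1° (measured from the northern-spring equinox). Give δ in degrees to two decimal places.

δ = -21.11°

sin δ = sin ε · sin λ_s = sin 23.44° × sin 295.1° = -0.360225.
δ = arcsin(-0.360225) = -21.11°.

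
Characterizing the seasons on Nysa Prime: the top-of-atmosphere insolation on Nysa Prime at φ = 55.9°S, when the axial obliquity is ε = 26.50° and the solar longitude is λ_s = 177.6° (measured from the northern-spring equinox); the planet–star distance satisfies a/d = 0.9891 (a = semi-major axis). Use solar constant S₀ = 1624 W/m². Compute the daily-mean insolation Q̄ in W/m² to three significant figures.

Q̄ ≈ 271 W/m²

Solar declination: sin δ = sin ε · sin λ_s = sin 26.50° × sin 177.6° = 0.01868, so δ = +1.071°.
cos H₀ = −tan(-55.9°) tan(+1.071°) = 0.0276, H₀ = 1.5432 rad.
Bracket: H₀ sin φ sin δ + cos φ cos δ sin H₀ = 1.5432×-0.82806×0.01868 + 0.56064×0.99983×0.99962 = -0.023870 + 0.560332 = 0.536462.
Inverse-square distance factor (a/d)² = 0.9891² = 0.978319.
Q̄ = (S₀/π) × 0.978319 × [bracket] = (1624/π) × 0.978319 × 0.536462 = 271.3 W/m².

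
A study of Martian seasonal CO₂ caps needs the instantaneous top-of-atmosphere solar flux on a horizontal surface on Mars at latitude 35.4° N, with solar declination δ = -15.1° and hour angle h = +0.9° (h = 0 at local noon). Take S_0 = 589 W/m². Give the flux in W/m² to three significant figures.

cos θ_z = sin ϕ sin δ + cos ϕ cos δ cos h = -0.150905 + 0.786886 = 0.635981.
Flux = S_0 · cos θ_z = 589 × 0.635981 = 374.6 W/m².

375 W/m²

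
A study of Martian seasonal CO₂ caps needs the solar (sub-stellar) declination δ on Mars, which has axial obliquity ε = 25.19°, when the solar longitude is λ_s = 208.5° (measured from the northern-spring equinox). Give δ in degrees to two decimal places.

δ = -11.72°

sin δ = sin ε · sin λ_s = sin 25.19° × sin 208.5° = -0.203089.
δ = arcsin(-0.203089) = -11.72°.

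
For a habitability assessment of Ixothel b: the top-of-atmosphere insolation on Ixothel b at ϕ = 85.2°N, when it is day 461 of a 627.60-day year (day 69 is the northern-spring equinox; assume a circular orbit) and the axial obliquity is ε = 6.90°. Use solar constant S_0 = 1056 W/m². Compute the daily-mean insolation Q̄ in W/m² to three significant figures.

Q̄ ≈ 0.00 W/m²

Solar longitude: L_s = 360° × (461 − 69)/627.60 = 224.857°.
sin δ = sin 6.90° × sin 224.857° = -0.08474, so δ = -4.861°.
cos h₀ = −tan(+85.2°) tan(-4.861°) = 1.0127 ≥ 1 ⇒ polar night, h₀ = 0 and Q̄ = 0.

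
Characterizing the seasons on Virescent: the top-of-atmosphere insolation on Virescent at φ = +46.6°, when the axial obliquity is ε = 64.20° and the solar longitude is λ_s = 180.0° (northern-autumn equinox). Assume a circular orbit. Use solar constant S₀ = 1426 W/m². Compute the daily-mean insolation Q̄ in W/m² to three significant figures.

Q̄ ≈ 312 W/m²

Solar declination: sin δ = sin ε · sin λ_s = sin 64.20° × sin 180.0° = 0.00000, so δ = +0.000°.
cos H₀ = −tan(+46.6°) tan(+0.000°) = -0.0000, H₀ = 1.5708 rad.
Bracket: H₀ sin φ sin δ + cos φ cos δ sin H₀ = 1.5708×0.72657×0.00000 + 0.68709×1.00000×1.00000 = 0.000000 + 0.687090 = 0.687090.
Q̄ = (S₀/π) × [bracket] = (1426/π) × 0.687090 = 311.9 W/m².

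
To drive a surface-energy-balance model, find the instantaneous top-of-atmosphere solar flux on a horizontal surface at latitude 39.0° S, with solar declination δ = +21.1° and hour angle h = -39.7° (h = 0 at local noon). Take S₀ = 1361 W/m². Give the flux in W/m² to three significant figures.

451 W/m²

cos θ_z = sin φ sin δ + cos φ cos δ cos h = -0.226553 + 0.557846 = 0.331293.
Flux = S₀ · cos θ_z = 1361 × 0.331293 = 450.9 W/m².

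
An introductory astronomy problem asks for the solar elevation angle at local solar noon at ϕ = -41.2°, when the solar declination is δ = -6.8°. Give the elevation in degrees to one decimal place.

At local noon the hour angle is zero, so the zenith angle equals |ϕ − δ| = |-41.2° − (-6.800°)| = 34.400°.
Elevation = 90° − 34.400° = 55.6°.

55.6°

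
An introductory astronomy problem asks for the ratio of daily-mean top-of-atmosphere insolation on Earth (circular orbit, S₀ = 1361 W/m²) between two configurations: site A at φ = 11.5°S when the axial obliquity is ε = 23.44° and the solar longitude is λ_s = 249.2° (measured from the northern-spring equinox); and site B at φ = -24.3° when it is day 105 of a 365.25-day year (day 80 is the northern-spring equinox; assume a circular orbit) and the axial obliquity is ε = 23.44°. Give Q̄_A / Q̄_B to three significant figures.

— Configuration A (φ=-11.5°):
Solar declination: sin δ = sin ε · sin λ_s = sin 23.44° × sin 249.2° = -0.37186, so δ = -21.831°.
cos H₀ = −tan(-11.5°) tan(-21.831°) = -0.0815, H₀ = 1.6524 rad.
Bracket: H₀ sin φ sin δ + cos φ cos δ sin H₀ = 1.6524×-0.19937×-0.37186 + 0.97992×0.92829×0.99667 = 0.122505 + 0.906621 = 1.029126.
Q̄ = (S₀/π) × [bracket] = (1361/π) × 1.029126 = 445.84 W/m².
— Configuration B (φ=-24.3°):
Solar longitude: λ_s = 360° × (105 − 80)/365.25 = 24.641°.
sin δ = sin 23.44° × sin 24.641° = 0.16585, so δ = +9.547°.
cos H₀ = −tan(-24.3°) tan(+9.547°) = 0.0759, H₀ = 1.4948 rad.
Bracket: H₀ sin φ sin δ + cos φ cos δ sin H₀ = 1.4948×-0.41151×0.16585 + 0.91140×0.98615×0.99711 = -0.102019 + 0.896180 = 0.794161.
Q̄ = (S₀/π) × [bracket] = (1361/π) × 0.794161 = 344.05 W/m².
Ratio Q̄_A / Q̄_B = 445.84 / 344.05 = 1.296.

Q̄_A / Q̄_B ≈ 1.30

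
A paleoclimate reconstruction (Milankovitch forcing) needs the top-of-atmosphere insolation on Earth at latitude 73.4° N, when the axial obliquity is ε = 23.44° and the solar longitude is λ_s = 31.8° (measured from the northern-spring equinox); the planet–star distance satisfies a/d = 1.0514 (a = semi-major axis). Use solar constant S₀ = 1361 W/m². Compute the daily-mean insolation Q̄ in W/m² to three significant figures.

Solar declination: sin δ = sin ε · sin λ_s = sin 23.44° × sin 31.8° = 0.20962, so δ = +12.100°.
cos H₀ = −tan(+73.4°) tan(+12.100°) = -0.7191, H₀ = 2.3733 rad.
Bracket: H₀ sin φ sin δ + cos φ cos δ sin H₀ = 2.3733×0.95832×0.20962 + 0.28569×0.97778×0.69488 = 0.476756 + 0.194109 = 0.670865.
Inverse-square distance factor (a/d)² = 1.0514² = 1.105442.
Q̄ = (S₀/π) × 1.105442 × [bracket] = (1361/π) × 1.105442 × 0.670865 = 321.3 W/m².

Q̄ ≈ 321 W/m²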